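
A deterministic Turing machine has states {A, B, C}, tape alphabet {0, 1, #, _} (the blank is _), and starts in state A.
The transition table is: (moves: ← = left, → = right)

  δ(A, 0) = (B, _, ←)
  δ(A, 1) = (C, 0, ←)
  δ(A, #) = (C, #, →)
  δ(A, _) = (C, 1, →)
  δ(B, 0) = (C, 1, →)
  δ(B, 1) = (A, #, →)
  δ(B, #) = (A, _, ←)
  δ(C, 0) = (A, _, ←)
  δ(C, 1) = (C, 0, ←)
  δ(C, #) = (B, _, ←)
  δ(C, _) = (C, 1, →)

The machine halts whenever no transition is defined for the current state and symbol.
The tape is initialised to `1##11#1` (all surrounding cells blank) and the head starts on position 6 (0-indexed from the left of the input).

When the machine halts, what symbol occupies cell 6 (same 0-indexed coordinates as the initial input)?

_

state=A head=6 tape=_1##11#[1]   (A,1)→(C,0,←)
state=C head=5 tape=_1##11[#]0   (C,#)→(B,_,←)
state=B head=4 tape=_1##1[1]_0   (B,1)→(A,#,→)
state=A head=5 tape=_1##1#[_]0   (A,_)→(C,1,→)
state=C head=6 tape=_1##1#1[0]   (C,0)→(A,_,←)
state=A head=5 tape=_1##1#[1]_   (A,1)→(C,0,←)
state=C head=4 tape=_1##1[#]0_   (C,#)→(B,_,←)
state=B head=3 tape=_1##[1]_0_   (B,1)→(A,#,→)
state=A head=4 tape=_1###[_]0_   (A,_)→(C,1,→)
state=C head=5 tape=_1###1[0]_   (C,0)→(A,_,←)
state=A head=4 tape=_1###[1]__   (A,1)→(C,0,←)
state=C head=3 tape=_1##[#]0__   (C,#)→(B,_,←)
state=B head=2 tape=_1#[#]_0__   (B,#)→(A,_,←)
state=A head=1 tape=_1[#]__0__   (A,#)→(C,#,→)
state=C head=2 tape=_1#[_]_0__   (C,_)→(C,1,→)
state=C head=3 tape=_1#1[_]0__   (C,_)→(C,1,→)
state=C head=4 tape=_1#11[0]__   (C,0)→(A,_,←)
state=A head=3 tape=_1#1[1]___   (A,1)→(C,0,←)
state=C head=2 tape=_1#[1]0___   (C,1)→(C,0,←)
state=C head=1 tape=_1[#]00___   (C,#)→(B,_,←)
state=B head=0 tape=_[1]_00___   (B,1)→(A,#,→)
state=A head=1 tape=_#[_]00___   (A,_)→(C,1,→)
state=C head=2 tape=_#1[0]0___   (C,0)→(A,_,←)
state=A head=1 tape=_#[1]_0___   (A,1)→(C,0,←)
state=C head=0 tape=_[#]0_0___   (C,#)→(B,_,←)
state=B head=-1 tape=[_]_0_0___
Cell 6 holds _ when M halts.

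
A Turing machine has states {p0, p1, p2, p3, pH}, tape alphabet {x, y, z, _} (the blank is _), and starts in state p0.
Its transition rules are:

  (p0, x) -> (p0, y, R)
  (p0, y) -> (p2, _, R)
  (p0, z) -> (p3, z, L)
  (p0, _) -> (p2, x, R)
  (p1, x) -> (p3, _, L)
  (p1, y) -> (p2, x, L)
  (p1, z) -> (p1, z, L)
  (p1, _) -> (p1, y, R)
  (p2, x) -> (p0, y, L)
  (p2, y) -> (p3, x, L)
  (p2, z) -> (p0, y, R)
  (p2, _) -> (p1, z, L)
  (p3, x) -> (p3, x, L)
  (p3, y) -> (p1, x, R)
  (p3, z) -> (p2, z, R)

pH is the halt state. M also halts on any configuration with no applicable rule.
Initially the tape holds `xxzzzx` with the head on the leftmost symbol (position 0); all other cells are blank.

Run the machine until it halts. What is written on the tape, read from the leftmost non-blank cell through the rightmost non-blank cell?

xxxzzzx

state=p0 head=0 tape=__[x]xzzzx   (p0,x)→(p0,y,R)
state=p0 head=1 tape=__y[x]zzzx   (p0,x)→(p0,y,R)
state=p0 head=2 tape=__yy[z]zzx   (p0,z)→(p3,z,L)
state=p3 head=1 tape=__y[y]zzzx   (p3,y)→(p1,x,R)
state=p1 head=2 tape=__yx[z]zzx   (p1,z)→(p1,z,L)
state=p1 head=1 tape=__y[x]zzzx   (p1,x)→(p3,_,L)
state=p3 head=0 tape=__[y]_zzzx   (p3,y)→(p1,x,R)
state=p1 head=1 tape=__x[_]zzzx   (p1,_)→(p1,y,R)
state=p1 head=2 tape=__xy[z]zzx   (p1,z)→(p1,z,L)
state=p1 head=1 tape=__x[y]zzzx   (p1,y)→(p2,x,L)
state=p2 head=0 tape=__[x]xzzzx   (p2,x)→(p0,y,L)
state=p0 head=-1 tape=_[_]yxzzzx   (p0,_)→(p2,x,R)
state=p2 head=0 tape=_x[y]xzzzx   (p2,y)→(p3,x,L)
state=p3 head=-1 tape=_[x]xxzzzx   (p3,x)→(p3,x,L)
state=p3 head=-2 tape=[_]xxxzzzx
The non-blank tape span at halt is xxxzzzx.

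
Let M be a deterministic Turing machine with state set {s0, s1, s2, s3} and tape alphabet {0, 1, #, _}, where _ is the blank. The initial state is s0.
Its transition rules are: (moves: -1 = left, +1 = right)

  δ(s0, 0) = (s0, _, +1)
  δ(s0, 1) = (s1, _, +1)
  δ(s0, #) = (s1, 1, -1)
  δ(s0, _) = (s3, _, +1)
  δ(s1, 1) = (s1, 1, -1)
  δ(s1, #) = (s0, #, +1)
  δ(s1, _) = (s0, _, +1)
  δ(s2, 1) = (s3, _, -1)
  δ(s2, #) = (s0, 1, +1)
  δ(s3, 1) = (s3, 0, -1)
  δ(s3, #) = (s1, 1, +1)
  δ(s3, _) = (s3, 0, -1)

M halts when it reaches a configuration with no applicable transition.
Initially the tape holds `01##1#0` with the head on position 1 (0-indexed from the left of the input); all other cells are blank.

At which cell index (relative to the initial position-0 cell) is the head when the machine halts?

s0 | 0[1]##1#0__   read 1 → write _, move +1, go to s1
s1 | 0_[#]#1#0__   read # → write #, move +1, go to s0
s0 | 0_#[#]1#0__   read # → write 1, move -1, go to s1
s1 | 0_[#]11#0__   read # → write #, move +1, go to s0
s0 | 0_#[1]1#0__   read 1 → write _, move +1, go to s1
s1 | 0_#_[1]#0__   read 1 → write 1, move -1, go to s1
s1 | 0_#[_]1#0__   read _ → write _, move +1, go to s0
s0 | 0_#_[1]#0__   read 1 → write _, move +1, go to s1
s1 | 0_#__[#]0__   read # → write #, move +1, go to s0
s0 | 0_#__#[0]__   read 0 → write _, move +1, go to s0
s0 | 0_#__#_[_]_   read _ → write _, move +1, go to s3
s3 | 0_#__#__[_]   read _ → write 0, move -1, go to s3
s3 | 0_#__#_[_]0   read _ → write 0, move -1, go to s3
s3 | 0_#__#[_]00   read _ → write 0, move -1, go to s3
s3 | 0_#__[#]000   read # → write 1, move +1, go to s1
s1 | 0_#__1[0]00
At halt the head is at cell 6.

6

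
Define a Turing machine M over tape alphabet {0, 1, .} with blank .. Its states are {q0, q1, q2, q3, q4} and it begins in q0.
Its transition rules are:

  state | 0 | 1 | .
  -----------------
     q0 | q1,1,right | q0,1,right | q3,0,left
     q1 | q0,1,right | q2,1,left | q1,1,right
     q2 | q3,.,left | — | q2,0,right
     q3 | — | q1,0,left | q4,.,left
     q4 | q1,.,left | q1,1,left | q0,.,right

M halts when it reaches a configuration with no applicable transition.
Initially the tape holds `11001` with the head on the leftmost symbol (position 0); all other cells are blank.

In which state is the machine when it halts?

q2

state=q0 head=0 tape=[1]1001.   (q0,1)→(q0,1,right)
state=q0 head=1 tape=1[1]001.   (q0,1)→(q0,1,right)
state=q0 head=2 tape=11[0]01.   (q0,0)→(q1,1,right)
state=q1 head=3 tape=111[0]1.   (q1,0)→(q0,1,right)
state=q0 head=4 tape=1111[1].   (q0,1)→(q0,1,right)
state=q0 head=5 tape=11111[.]   (q0,.)→(q3,0,left)
state=q3 head=4 tape=1111[1]0   (q3,1)→(q1,0,left)
state=q1 head=3 tape=111[1]00   (q1,1)→(q2,1,left)
state=q2 head=2 tape=11[1]100
No transition is defined for (q2, 1); M halts in state q2.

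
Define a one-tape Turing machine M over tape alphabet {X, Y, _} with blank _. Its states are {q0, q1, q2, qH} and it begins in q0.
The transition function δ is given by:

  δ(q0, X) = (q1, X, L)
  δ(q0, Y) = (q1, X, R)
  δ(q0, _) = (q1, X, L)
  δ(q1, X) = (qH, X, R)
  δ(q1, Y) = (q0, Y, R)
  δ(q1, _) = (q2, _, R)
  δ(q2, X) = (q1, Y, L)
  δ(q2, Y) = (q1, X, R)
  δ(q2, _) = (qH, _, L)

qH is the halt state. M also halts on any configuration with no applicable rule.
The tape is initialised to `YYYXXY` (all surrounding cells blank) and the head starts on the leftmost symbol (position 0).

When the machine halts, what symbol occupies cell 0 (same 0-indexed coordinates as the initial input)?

X

q0 | [Y]YYXXY   read Y → write X, move R, go to q1
q1 | X[Y]YXXY   read Y → write Y, move R, go to q0
q0 | XY[Y]XXY   read Y → write X, move R, go to q1
q1 | XYX[X]XY   read X → write X, move R, go to qH
qH | XYXX[X]Y
Cell 0 holds X when M halts.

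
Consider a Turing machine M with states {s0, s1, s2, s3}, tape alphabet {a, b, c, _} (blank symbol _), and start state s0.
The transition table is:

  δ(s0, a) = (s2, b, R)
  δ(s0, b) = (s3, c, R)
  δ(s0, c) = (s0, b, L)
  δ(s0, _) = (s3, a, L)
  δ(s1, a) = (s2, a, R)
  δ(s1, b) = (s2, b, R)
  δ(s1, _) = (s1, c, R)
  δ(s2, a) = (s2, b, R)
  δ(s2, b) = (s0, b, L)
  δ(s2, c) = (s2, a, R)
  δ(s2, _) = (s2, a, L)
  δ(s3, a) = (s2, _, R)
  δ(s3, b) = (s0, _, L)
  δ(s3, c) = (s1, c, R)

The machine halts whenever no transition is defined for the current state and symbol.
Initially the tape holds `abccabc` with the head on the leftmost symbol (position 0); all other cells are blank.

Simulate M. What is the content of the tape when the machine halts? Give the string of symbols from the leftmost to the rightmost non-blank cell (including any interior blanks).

ab_ccabc

state=s0 head=0 tape=__[a]bccabc   (s0,a)→(s2,b,R)
state=s2 head=1 tape=__b[b]ccabc   (s2,b)→(s0,b,L)
state=s0 head=0 tape=__[b]bccabc   (s0,b)→(s3,c,R)
state=s3 head=1 tape=__c[b]ccabc   (s3,b)→(s0,_,L)
state=s0 head=0 tape=__[c]_ccabc   (s0,c)→(s0,b,L)
state=s0 head=-1 tape=_[_]b_ccabc   (s0,_)→(s3,a,L)
state=s3 head=-2 tape=[_]ab_ccabc
The non-blank tape span at halt is ab_ccabc.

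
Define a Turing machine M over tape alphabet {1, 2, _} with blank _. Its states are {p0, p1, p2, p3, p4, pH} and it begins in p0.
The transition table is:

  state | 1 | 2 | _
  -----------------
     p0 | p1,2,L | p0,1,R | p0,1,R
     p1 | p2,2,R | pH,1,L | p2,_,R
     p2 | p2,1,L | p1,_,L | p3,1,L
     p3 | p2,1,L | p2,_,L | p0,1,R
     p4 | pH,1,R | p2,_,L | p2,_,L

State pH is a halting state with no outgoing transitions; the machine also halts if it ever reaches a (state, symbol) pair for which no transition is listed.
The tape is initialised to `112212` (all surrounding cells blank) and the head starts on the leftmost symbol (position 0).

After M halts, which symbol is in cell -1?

p0 | __[1]12212   read 1 → write 2, move L, go to p1
p1 | _[_]212212   read _ → write _, move R, go to p2
p2 | __[2]12212   read 2 → write _, move L, go to p1
p1 | _[_]_12212   read _ → write _, move R, go to p2
p2 | __[_]12212   read _ → write 1, move L, go to p3
p3 | _[_]112212   read _ → write 1, move R, go to p0
p0 | _1[1]12212   read 1 → write 2, move L, go to p1
p1 | _[1]212212   read 1 → write 2, move R, go to p2
p2 | _2[2]12212   read 2 → write _, move L, go to p1
p1 | _[2]_12212   read 2 → write 1, move L, go to pH
pH | [_]1_12212
Cell -1 holds 1 when M halts.

1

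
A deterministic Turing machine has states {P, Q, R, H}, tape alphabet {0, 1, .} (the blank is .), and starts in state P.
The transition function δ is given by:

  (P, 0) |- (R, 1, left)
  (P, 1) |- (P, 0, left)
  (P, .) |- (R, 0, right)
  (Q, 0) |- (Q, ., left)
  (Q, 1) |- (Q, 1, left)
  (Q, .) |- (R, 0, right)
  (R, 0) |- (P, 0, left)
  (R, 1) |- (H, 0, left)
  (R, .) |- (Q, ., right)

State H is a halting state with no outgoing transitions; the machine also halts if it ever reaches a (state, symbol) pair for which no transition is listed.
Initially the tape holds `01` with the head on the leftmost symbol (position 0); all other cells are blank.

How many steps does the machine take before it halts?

5

P | .[0]1   read 0 → write 1, move left, go to R
R | [.]11   read . → write ., move right, go to Q
Q | .[1]1   read 1 → write 1, move left, go to Q
Q | [.]11   read . → write 0, move right, go to R
R | 0[1]1   read 1 → write 0, move left, go to H
H | [0]01
M halts after 5 transitions.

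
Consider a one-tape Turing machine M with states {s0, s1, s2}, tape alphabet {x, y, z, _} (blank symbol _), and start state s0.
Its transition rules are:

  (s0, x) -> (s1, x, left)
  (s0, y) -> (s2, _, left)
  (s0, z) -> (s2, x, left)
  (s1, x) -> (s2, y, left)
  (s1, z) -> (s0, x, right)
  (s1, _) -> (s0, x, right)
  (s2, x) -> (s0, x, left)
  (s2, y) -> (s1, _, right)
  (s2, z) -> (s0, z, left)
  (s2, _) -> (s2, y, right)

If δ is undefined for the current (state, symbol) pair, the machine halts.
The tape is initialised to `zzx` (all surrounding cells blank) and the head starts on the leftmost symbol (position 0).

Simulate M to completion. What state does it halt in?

s0 | __[z]zx__   read z → write x, move left, go to s2
s2 | _[_]xzx__   read _ → write y, move right, go to s2
s2 | _y[x]zx__   read x → write x, move left, go to s0
s0 | _[y]xzx__   read y → write _, move left, go to s2
s2 | [_]_xzx__   read _ → write y, move right, go to s2
s2 | y[_]xzx__   read _ → write y, move right, go to s2
s2 | yy[x]zx__   read x → write x, move left, go to s0
s0 | y[y]xzx__   read y → write _, move left, go to s2
s2 | [y]_xzx__   read y → write _, move right, go to s1
s1 | _[_]xzx__   read _ → write x, move right, go to s0
s0 | _x[x]zx__   read x → write x, move left, go to s1
s1 | _[x]xzx__   read x → write y, move left, go to s2
s2 | [_]yxzx__   read _ → write y, move right, go to s2
s2 | y[y]xzx__   read y → write _, move right, go to s1
s1 | y_[x]zx__   read x → write y, move left, go to s2
s2 | y[_]yzx__   read _ → write y, move right, go to s2
s2 | yy[y]zx__   read y → write _, move right, go to s1
s1 | yy_[z]x__   read z → write x, move right, go to s0
s0 | yy_x[x]__   read x → write x, move left, go to s1
s1 | yy_[x]x__   read x → write y, move left, go to s2
s2 | yy[_]yx__   read _ → write y, move right, go to s2
s2 | yyy[y]x__   read y → write _, move right, go to s1
s1 | yyy_[x]__   read x → write y, move left, go to s2
s2 | yyy[_]y__   read _ → write y, move right, go to s2
s2 | yyyy[y]__   read y → write _, move right, go to s1
s1 | yyyy_[_]_   read _ → write x, move right, go to s0
s0 | yyyy_x[_]
No transition is defined for (s0, _); M halts in state s0.

s0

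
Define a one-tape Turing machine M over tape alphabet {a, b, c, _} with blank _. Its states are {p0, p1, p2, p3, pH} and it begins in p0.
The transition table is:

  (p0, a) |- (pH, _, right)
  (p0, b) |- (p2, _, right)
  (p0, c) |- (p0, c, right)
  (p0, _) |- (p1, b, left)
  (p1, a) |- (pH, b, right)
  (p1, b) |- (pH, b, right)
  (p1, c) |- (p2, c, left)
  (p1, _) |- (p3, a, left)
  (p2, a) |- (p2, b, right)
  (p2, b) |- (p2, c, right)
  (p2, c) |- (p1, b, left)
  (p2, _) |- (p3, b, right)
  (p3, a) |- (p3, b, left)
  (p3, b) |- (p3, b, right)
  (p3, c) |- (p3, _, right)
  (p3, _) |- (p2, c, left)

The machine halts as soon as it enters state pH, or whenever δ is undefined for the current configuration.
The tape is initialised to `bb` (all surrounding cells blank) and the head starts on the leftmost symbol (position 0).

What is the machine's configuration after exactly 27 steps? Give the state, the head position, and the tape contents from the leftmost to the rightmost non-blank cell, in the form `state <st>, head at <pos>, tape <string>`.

p0 | ___[b]b___   read b → write _, move right, go to p2
p2 | ____[b]___   read b → write c, move right, go to p2
p2 | ____c[_]__   read _ → write b, move right, go to p3
p3 | ____cb[_]_   read _ → write c, move left, go to p2
p2 | ____c[b]c_   read b → write c, move right, go to p2
p2 | ____cc[c]_   read c → write b, move left, go to p1
p1 | ____c[c]b_   read c → write c, move left, go to p2
p2 | ____[c]cb_   read c → write b, move left, go to p1
p1 | ___[_]bcb_   read _ → write a, move left, go to p3
p3 | __[_]abcb_   read _ → write c, move left, go to p2
p2 | _[_]cabcb_   read _ → write b, move right, go to p3
p3 | _b[c]abcb_   read c → write _, move right, go to p3
p3 | _b_[a]bcb_   read a → write b, move left, go to p3
p3 | _b[_]bbcb_   read _ → write c, move left, go to p2
p2 | _[b]cbbcb_   read b → write c, move right, go to p2
p2 | _c[c]bbcb_   read c → write b, move left, go to p1
p1 | _[c]bbbcb_   read c → write c, move left, go to p2
p2 | [_]cbbbcb_   read _ → write b, move right, go to p3
p3 | b[c]bbbcb_   read c → write _, move right, go to p3
p3 | b_[b]bbcb_   read b → write b, move right, go to p3
p3 | b_b[b]bcb_   read b → write b, move right, go to p3
p3 | b_bb[b]cb_   read b → write b, move right, go to p3
p3 | b_bbb[c]b_   read c → write _, move right, go to p3
p3 | b_bbb_[b]_   read b → write b, move right, go to p3
p3 | b_bbb_b[_]   read _ → write c, move left, go to p2
p2 | b_bbb_[b]c   read b → write c, move right, go to p2
p2 | b_bbb_c[c]   read c → write b, move left, go to p1
p1 | b_bbb_[c]b
After 27 steps: state p1, head at 3, tape b_bbb_cb.

state p1, head at 3, tape b_bbb_cb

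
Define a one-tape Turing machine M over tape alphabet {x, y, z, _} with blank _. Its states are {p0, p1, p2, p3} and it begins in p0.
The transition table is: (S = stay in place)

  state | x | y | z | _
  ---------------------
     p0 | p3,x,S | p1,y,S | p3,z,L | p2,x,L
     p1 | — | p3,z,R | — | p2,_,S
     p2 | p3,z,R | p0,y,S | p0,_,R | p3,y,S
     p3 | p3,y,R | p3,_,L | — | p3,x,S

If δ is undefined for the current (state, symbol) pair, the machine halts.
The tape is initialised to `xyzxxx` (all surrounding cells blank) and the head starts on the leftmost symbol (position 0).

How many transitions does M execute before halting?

state=p0 head=0 tape=_[x]yzxxx   (p0,x)→(p3,x,S)
state=p3 head=0 tape=_[x]yzxxx   (p3,x)→(p3,y,R)
state=p3 head=1 tape=_y[y]zxxx   (p3,y)→(p3,_,L)
state=p3 head=0 tape=_[y]_zxxx   (p3,y)→(p3,_,L)
state=p3 head=-1 tape=[_]__zxxx   (p3,_)→(p3,x,S)
state=p3 head=-1 tape=[x]__zxxx   (p3,x)→(p3,y,R)
state=p3 head=0 tape=y[_]_zxxx   (p3,_)→(p3,x,S)
state=p3 head=0 tape=y[x]_zxxx   (p3,x)→(p3,y,R)
state=p3 head=1 tape=yy[_]zxxx   (p3,_)→(p3,x,S)
state=p3 head=1 tape=yy[x]zxxx   (p3,x)→(p3,y,R)
state=p3 head=2 tape=yyy[z]xxx
M halts after 10 transitions.

10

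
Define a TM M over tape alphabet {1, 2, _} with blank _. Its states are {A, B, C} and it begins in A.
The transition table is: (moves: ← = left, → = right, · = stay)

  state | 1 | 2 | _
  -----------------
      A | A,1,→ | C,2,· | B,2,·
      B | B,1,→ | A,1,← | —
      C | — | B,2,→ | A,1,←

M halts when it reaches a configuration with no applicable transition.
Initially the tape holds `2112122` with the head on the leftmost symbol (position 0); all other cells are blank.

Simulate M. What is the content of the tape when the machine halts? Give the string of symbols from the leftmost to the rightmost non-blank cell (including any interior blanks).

2111121

state=A head=0 tape=[2]112122_   (A,2)→(C,2,·)
state=C head=0 tape=[2]112122_   (C,2)→(B,2,→)
state=B head=1 tape=2[1]12122_   (B,1)→(B,1,→)
state=B head=2 tape=21[1]2122_   (B,1)→(B,1,→)
state=B head=3 tape=211[2]122_   (B,2)→(A,1,←)
state=A head=2 tape=21[1]1122_   (A,1)→(A,1,→)
state=A head=3 tape=211[1]122_   (A,1)→(A,1,→)
state=A head=4 tape=2111[1]22_   (A,1)→(A,1,→)
state=A head=5 tape=21111[2]2_   (A,2)→(C,2,·)
state=C head=5 tape=21111[2]2_   (C,2)→(B,2,→)
state=B head=6 tape=211112[2]_   (B,2)→(A,1,←)
state=A head=5 tape=21111[2]1_   (A,2)→(C,2,·)
state=C head=5 tape=21111[2]1_   (C,2)→(B,2,→)
state=B head=6 tape=211112[1]_   (B,1)→(B,1,→)
state=B head=7 tape=2111121[_]
The non-blank tape span at halt is 2111121.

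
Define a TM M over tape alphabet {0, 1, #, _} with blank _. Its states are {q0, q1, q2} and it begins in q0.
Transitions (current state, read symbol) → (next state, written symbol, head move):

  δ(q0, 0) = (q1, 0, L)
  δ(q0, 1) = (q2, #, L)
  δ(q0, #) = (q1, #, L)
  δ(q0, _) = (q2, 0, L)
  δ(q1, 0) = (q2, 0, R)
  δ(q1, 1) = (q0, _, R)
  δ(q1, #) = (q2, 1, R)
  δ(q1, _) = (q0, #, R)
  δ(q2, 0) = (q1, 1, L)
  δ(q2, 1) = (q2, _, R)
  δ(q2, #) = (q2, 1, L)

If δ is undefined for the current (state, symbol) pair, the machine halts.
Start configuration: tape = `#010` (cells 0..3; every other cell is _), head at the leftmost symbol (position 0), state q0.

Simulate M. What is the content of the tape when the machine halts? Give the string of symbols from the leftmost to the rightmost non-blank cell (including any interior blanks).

1#10

q0 | _[#]010   read # → write #, move L, go to q1
q1 | [_]#010   read _ → write #, move R, go to q0
q0 | #[#]010   read # → write #, move L, go to q1
q1 | [#]#010   read # → write 1, move R, go to q2
q2 | 1[#]010   read # → write 1, move L, go to q2
q2 | [1]1010   read 1 → write _, move R, go to q2
q2 | _[1]010   read 1 → write _, move R, go to q2
q2 | __[0]10   read 0 → write 1, move L, go to q1
q1 | _[_]110   read _ → write #, move R, go to q0
q0 | _#[1]10   read 1 → write #, move L, go to q2
q2 | _[#]#10   read # → write 1, move L, go to q2
q2 | [_]1#10
The non-blank tape span at halt is 1#10.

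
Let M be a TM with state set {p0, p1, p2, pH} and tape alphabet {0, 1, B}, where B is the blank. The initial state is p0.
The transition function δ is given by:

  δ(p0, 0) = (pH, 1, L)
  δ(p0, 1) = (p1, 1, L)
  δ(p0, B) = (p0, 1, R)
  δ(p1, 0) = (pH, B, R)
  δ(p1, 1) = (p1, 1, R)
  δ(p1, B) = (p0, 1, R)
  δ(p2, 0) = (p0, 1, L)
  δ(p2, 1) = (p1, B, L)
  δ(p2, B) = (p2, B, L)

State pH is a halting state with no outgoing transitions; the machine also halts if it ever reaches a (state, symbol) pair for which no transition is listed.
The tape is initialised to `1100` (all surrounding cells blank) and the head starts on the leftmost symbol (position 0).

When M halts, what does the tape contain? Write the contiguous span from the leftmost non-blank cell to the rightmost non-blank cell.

p0 | B[1]100   read 1 → write 1, move L, go to p1
p1 | [B]1100   read B → write 1, move R, go to p0
p0 | 1[1]100   read 1 → write 1, move L, go to p1
p1 | [1]1100   read 1 → write 1, move R, go to p1
p1 | 1[1]100   read 1 → write 1, move R, go to p1
p1 | 11[1]00   read 1 → write 1, move R, go to p1
p1 | 111[0]0   read 0 → write B, move R, go to pH
pH | 111B[0]
The non-blank tape span at halt is 111B0.

111B0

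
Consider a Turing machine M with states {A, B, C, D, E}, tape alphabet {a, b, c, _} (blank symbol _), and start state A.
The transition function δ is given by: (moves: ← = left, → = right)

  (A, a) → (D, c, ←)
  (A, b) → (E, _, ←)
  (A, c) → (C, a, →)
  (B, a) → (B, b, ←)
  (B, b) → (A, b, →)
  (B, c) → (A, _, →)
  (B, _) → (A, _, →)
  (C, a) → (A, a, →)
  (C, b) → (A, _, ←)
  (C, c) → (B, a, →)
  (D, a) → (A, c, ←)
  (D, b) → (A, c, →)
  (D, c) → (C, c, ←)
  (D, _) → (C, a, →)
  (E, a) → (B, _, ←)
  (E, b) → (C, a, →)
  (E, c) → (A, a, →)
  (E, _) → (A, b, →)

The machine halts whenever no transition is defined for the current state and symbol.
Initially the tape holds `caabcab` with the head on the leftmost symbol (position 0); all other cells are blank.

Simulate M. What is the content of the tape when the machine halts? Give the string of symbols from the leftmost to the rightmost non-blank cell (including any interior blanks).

aaaab

state=A head=0 tape=_[c]aabcab   (A,c)→(C,a,→)
state=C head=1 tape=_a[a]abcab   (C,a)→(A,a,→)
state=A head=2 tape=_aa[a]bcab   (A,a)→(D,c,←)
state=D head=1 tape=_a[a]cbcab   (D,a)→(A,c,←)
state=A head=0 tape=_[a]ccbcab   (A,a)→(D,c,←)
state=D head=-1 tape=[_]cccbcab   (D,_)→(C,a,→)
state=C head=0 tape=a[c]ccbcab   (C,c)→(B,a,→)
state=B head=1 tape=aa[c]cbcab   (B,c)→(A,_,→)
state=A head=2 tape=aa_[c]bcab   (A,c)→(C,a,→)
state=C head=3 tape=aa_a[b]cab   (C,b)→(A,_,←)
state=A head=2 tape=aa_[a]_cab   (A,a)→(D,c,←)
state=D head=1 tape=aa[_]c_cab   (D,_)→(C,a,→)
state=C head=2 tape=aaa[c]_cab   (C,c)→(B,a,→)
state=B head=3 tape=aaaa[_]cab   (B,_)→(A,_,→)
state=A head=4 tape=aaaa_[c]ab   (A,c)→(C,a,→)
state=C head=5 tape=aaaa_a[a]b   (C,a)→(A,a,→)
state=A head=6 tape=aaaa_aa[b]   (A,b)→(E,_,←)
state=E head=5 tape=aaaa_a[a]_   (E,a)→(B,_,←)
state=B head=4 tape=aaaa_[a]__   (B,a)→(B,b,←)
state=B head=3 tape=aaaa[_]b__   (B,_)→(A,_,→)
state=A head=4 tape=aaaa_[b]__   (A,b)→(E,_,←)
state=E head=3 tape=aaaa[_]___   (E,_)→(A,b,→)
state=A head=4 tape=aaaab[_]__
The non-blank tape span at halt is aaaab.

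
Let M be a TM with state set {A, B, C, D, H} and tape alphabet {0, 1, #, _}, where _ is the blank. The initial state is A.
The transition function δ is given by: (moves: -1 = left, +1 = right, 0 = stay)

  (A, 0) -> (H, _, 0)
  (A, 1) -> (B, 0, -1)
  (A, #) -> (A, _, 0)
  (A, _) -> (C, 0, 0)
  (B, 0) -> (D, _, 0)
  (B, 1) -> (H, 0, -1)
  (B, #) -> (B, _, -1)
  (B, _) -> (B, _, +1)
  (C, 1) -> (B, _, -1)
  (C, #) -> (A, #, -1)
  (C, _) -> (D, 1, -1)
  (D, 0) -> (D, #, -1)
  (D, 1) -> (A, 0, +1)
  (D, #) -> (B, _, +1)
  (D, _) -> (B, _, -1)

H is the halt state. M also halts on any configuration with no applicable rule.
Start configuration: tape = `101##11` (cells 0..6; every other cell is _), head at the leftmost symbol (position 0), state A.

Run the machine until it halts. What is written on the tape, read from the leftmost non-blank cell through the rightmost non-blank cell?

A | _[1]01##11   read 1 → write 0, move -1, go to B
B | [_]001##11   read _ → write _, move +1, go to B
B | _[0]01##11   read 0 → write _, move 0, go to D
D | _[_]01##11   read _ → write _, move -1, go to B
B | [_]_01##11   read _ → write _, move +1, go to B
B | _[_]01##11   read _ → write _, move +1, go to B
B | __[0]1##11   read 0 → write _, move 0, go to D
D | __[_]1##11   read _ → write _, move -1, go to B
B | _[_]_1##11   read _ → write _, move +1, go to B
B | __[_]1##11   read _ → write _, move +1, go to B
B | ___[1]##11   read 1 → write 0, move -1, go to H
H | __[_]0##11
The non-blank tape span at halt is 0##11.

0##11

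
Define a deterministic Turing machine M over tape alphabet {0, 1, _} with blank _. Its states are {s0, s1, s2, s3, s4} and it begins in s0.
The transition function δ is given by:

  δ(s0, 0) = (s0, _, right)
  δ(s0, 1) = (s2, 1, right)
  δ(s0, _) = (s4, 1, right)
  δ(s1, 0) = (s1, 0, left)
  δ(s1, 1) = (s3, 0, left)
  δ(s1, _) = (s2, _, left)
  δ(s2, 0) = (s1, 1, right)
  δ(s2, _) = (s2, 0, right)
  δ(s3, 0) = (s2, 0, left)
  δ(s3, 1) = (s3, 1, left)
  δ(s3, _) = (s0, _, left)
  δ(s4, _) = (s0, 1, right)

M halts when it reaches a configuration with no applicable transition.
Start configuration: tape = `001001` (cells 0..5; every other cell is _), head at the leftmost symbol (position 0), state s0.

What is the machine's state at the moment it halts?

s0 | __[0]01001   read 0 → write _, move right, go to s0
s0 | ___[0]1001   read 0 → write _, move right, go to s0
s0 | ____[1]001   read 1 → write 1, move right, go to s2
s2 | ____1[0]01   read 0 → write 1, move right, go to s1
s1 | ____11[0]1   read 0 → write 0, move left, go to s1
s1 | ____1[1]01   read 1 → write 0, move left, go to s3
s3 | ____[1]001   read 1 → write 1, move left, go to s3
s3 | ___[_]1001   read _ → write _, move left, go to s0
s0 | __[_]_1001   read _ → write 1, move right, go to s4
s4 | __1[_]1001   read _ → write 1, move right, go to s0
s0 | __11[1]001   read 1 → write 1, move right, go to s2
s2 | __111[0]01   read 0 → write 1, move right, go to s1
s1 | __1111[0]1   read 0 → write 0, move left, go to s1
s1 | __111[1]01   read 1 → write 0, move left, go to s3
s3 | __11[1]001   read 1 → write 1, move left, go to s3
s3 | __1[1]1001   read 1 → write 1, move left, go to s3
s3 | __[1]11001   read 1 → write 1, move left, go to s3
s3 | _[_]111001   read _ → write _, move left, go to s0
s0 | [_]_111001   read _ → write 1, move right, go to s4
s4 | 1[_]111001   read _ → write 1, move right, go to s0
s0 | 11[1]11001   read 1 → write 1, move right, go to s2
s2 | 111[1]1001
No transition is defined for (s2, 1); M halts in state s2.

s2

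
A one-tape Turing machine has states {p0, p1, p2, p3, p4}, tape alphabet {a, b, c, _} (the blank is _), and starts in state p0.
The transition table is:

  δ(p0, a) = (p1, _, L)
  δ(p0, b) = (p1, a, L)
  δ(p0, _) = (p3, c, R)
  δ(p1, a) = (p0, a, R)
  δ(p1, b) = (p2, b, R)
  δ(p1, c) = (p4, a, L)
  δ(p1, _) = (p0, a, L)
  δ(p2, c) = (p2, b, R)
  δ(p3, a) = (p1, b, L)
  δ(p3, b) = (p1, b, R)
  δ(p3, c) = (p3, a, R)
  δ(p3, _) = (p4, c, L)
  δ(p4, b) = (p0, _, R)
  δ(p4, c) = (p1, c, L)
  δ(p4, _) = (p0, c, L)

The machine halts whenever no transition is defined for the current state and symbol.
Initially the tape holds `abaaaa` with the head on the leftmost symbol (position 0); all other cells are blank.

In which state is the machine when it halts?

p4

state=p0 head=0 tape=____[a]baaaa   (p0,a)→(p1,_,L)
state=p1 head=-1 tape=___[_]_baaaa   (p1,_)→(p0,a,L)
state=p0 head=-2 tape=__[_]a_baaaa   (p0,_)→(p3,c,R)
state=p3 head=-1 tape=__c[a]_baaaa   (p3,a)→(p1,b,L)
state=p1 head=-2 tape=__[c]b_baaaa   (p1,c)→(p4,a,L)
state=p4 head=-3 tape=_[_]ab_baaaa   (p4,_)→(p0,c,L)
state=p0 head=-4 tape=[_]cab_baaaa   (p0,_)→(p3,c,R)
state=p3 head=-3 tape=c[c]ab_baaaa   (p3,c)→(p3,a,R)
state=p3 head=-2 tape=ca[a]b_baaaa   (p3,a)→(p1,b,L)
state=p1 head=-3 tape=c[a]bb_baaaa   (p1,a)→(p0,a,R)
state=p0 head=-2 tape=ca[b]b_baaaa   (p0,b)→(p1,a,L)
state=p1 head=-3 tape=c[a]ab_baaaa   (p1,a)→(p0,a,R)
state=p0 head=-2 tape=ca[a]b_baaaa   (p0,a)→(p1,_,L)
state=p1 head=-3 tape=c[a]_b_baaaa   (p1,a)→(p0,a,R)
state=p0 head=-2 tape=ca[_]b_baaaa   (p0,_)→(p3,c,R)
state=p3 head=-1 tape=cac[b]_baaaa   (p3,b)→(p1,b,R)
state=p1 head=0 tape=cacb[_]baaaa   (p1,_)→(p0,a,L)
state=p0 head=-1 tape=cac[b]abaaaa   (p0,b)→(p1,a,L)
state=p1 head=-2 tape=ca[c]aabaaaa   (p1,c)→(p4,a,L)
state=p4 head=-3 tape=c[a]aaabaaaa
No transition is defined for (p4, a); M halts in state p4.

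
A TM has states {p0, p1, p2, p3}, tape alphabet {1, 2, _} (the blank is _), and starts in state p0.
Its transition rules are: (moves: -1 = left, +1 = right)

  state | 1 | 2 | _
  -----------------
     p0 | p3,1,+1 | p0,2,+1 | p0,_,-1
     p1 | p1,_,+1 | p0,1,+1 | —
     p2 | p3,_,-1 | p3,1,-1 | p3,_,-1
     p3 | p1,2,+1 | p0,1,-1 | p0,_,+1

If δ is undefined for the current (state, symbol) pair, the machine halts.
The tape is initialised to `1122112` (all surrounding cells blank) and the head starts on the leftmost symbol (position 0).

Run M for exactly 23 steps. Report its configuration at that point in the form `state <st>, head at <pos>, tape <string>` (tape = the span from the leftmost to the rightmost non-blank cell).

state p0, head at 7, tape 1212121

p0 | [1]122112__   read 1 → write 1, move +1, go to p3
p3 | 1[1]22112__   read 1 → write 2, move +1, go to p1
p1 | 12[2]2112__   read 2 → write 1, move +1, go to p0
p0 | 121[2]112__   read 2 → write 2, move +1, go to p0
p0 | 1212[1]12__   read 1 → write 1, move +1, go to p3
p3 | 12121[1]2__   read 1 → write 2, move +1, go to p1
p1 | 121212[2]__   read 2 → write 1, move +1, go to p0
p0 | 1212121[_]_   read _ → write _, move -1, go to p0
p0 | 121212[1]__   read 1 → write 1, move +1, go to p3
p3 | 1212121[_]_   read _ → write _, move +1, go to p0
p0 | 1212121_[_]   read _ → write _, move -1, go to p0
p0 | 1212121[_]_   read _ → write _, move -1, go to p0
p0 | 121212[1]__   read 1 → write 1, move +1, go to p3
p3 | 1212121[_]_   read _ → write _, move +1, go to p0
p0 | 1212121_[_]   read _ → write _, move -1, go to p0
p0 | 1212121[_]_   read _ → write _, move -1, go to p0
p0 | 121212[1]__   read 1 → write 1, move +1, go to p3
p3 | 1212121[_]_   read _ → write _, move +1, go to p0
p0 | 1212121_[_]   read _ → write _, move -1, go to p0
p0 | 1212121[_]_   read _ → write _, move -1, go to p0
p0 | 121212[1]__   read 1 → write 1, move +1, go to p3
p3 | 1212121[_]_   read _ → write _, move +1, go to p0
p0 | 1212121_[_]   read _ → write _, move -1, go to p0
p0 | 1212121[_]_
After 23 steps: state p0, head at 7, tape 1212121.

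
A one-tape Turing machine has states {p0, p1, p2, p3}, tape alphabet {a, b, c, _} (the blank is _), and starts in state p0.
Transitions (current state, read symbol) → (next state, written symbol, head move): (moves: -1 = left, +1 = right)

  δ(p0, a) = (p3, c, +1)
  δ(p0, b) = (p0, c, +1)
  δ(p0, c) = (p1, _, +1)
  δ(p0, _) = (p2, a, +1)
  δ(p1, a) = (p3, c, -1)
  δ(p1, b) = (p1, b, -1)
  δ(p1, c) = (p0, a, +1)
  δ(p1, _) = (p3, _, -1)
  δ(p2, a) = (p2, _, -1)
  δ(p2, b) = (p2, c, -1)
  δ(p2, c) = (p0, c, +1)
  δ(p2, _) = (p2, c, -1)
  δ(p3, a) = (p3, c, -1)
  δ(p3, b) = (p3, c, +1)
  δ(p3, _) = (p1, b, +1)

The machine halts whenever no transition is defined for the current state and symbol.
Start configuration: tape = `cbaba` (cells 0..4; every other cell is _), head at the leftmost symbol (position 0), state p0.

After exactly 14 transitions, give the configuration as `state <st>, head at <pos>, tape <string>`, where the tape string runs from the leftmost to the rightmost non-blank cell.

state=p0 head=0 tape=_[c]baba   (p0,c)→(p1,_,+1)
state=p1 head=1 tape=__[b]aba   (p1,b)→(p1,b,-1)
state=p1 head=0 tape=_[_]baba   (p1,_)→(p3,_,-1)
state=p3 head=-1 tape=[_]_baba   (p3,_)→(p1,b,+1)
state=p1 head=0 tape=b[_]baba   (p1,_)→(p3,_,-1)
state=p3 head=-1 tape=[b]_baba   (p3,b)→(p3,c,+1)
state=p3 head=0 tape=c[_]baba   (p3,_)→(p1,b,+1)
state=p1 head=1 tape=cb[b]aba   (p1,b)→(p1,b,-1)
state=p1 head=0 tape=c[b]baba   (p1,b)→(p1,b,-1)
state=p1 head=-1 tape=[c]bbaba   (p1,c)→(p0,a,+1)
state=p0 head=0 tape=a[b]baba   (p0,b)→(p0,c,+1)
state=p0 head=1 tape=ac[b]aba   (p0,b)→(p0,c,+1)
state=p0 head=2 tape=acc[a]ba   (p0,a)→(p3,c,+1)
state=p3 head=3 tape=accc[b]a   (p3,b)→(p3,c,+1)
state=p3 head=4 tape=acccc[a]
After 14 steps: state p3, head at 4, tape acccca.

state p3, head at 4, tape acccca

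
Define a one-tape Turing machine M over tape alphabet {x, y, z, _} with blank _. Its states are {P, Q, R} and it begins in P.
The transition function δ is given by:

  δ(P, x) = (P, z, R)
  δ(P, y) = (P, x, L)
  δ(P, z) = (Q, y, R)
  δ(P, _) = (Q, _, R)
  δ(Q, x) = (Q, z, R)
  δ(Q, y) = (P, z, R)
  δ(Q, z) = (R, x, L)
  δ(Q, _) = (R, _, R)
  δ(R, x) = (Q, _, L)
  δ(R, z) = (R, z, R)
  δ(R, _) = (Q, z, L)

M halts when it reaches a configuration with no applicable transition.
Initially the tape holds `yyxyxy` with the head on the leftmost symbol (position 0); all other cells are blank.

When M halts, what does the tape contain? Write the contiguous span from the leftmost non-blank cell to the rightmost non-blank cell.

state=P head=0 tape=_[y]yxyxy____   (P,y)→(P,x,L)
state=P head=-1 tape=[_]xyxyxy____   (P,_)→(Q,_,R)
state=Q head=0 tape=_[x]yxyxy____   (Q,x)→(Q,z,R)
state=Q head=1 tape=_z[y]xyxy____   (Q,y)→(P,z,R)
state=P head=2 tape=_zz[x]yxy____   (P,x)→(P,z,R)
state=P head=3 tape=_zzz[y]xy____   (P,y)→(P,x,L)
state=P head=2 tape=_zz[z]xxy____   (P,z)→(Q,y,R)
state=Q head=3 tape=_zzy[x]xy____   (Q,x)→(Q,z,R)
state=Q head=4 tape=_zzyz[x]y____   (Q,x)→(Q,z,R)
state=Q head=5 tape=_zzyzz[y]____   (Q,y)→(P,z,R)
state=P head=6 tape=_zzyzzz[_]___   (P,_)→(Q,_,R)
state=Q head=7 tape=_zzyzzz_[_]__   (Q,_)→(R,_,R)
state=R head=8 tape=_zzyzzz__[_]_   (R,_)→(Q,z,L)
state=Q head=7 tape=_zzyzzz_[_]z_   (Q,_)→(R,_,R)
state=R head=8 tape=_zzyzzz__[z]_   (R,z)→(R,z,R)
state=R head=9 tape=_zzyzzz__z[_]   (R,_)→(Q,z,L)
state=Q head=8 tape=_zzyzzz__[z]z   (Q,z)→(R,x,L)
state=R head=7 tape=_zzyzzz_[_]xz   (R,_)→(Q,z,L)
state=Q head=6 tape=_zzyzzz[_]zxz   (Q,_)→(R,_,R)
state=R head=7 tape=_zzyzzz_[z]xz   (R,z)→(R,z,R)
state=R head=8 tape=_zzyzzz_z[x]z   (R,x)→(Q,_,L)
state=Q head=7 tape=_zzyzzz_[z]_z   (Q,z)→(R,x,L)
state=R head=6 tape=_zzyzzz[_]x_z   (R,_)→(Q,z,L)
state=Q head=5 tape=_zzyzz[z]zx_z   (Q,z)→(R,x,L)
state=R head=4 tape=_zzyz[z]xzx_z   (R,z)→(R,z,R)
state=R head=5 tape=_zzyzz[x]zx_z   (R,x)→(Q,_,L)
state=Q head=4 tape=_zzyz[z]_zx_z   (Q,z)→(R,x,L)
state=R head=3 tape=_zzy[z]x_zx_z   (R,z)→(R,z,R)
state=R head=4 tape=_zzyz[x]_zx_z   (R,x)→(Q,_,L)
state=Q head=3 tape=_zzy[z]__zx_z   (Q,z)→(R,x,L)
state=R head=2 tape=_zz[y]x__zx_z
The non-blank tape span at halt is zzyx__zx_z.

zzyx__zx_z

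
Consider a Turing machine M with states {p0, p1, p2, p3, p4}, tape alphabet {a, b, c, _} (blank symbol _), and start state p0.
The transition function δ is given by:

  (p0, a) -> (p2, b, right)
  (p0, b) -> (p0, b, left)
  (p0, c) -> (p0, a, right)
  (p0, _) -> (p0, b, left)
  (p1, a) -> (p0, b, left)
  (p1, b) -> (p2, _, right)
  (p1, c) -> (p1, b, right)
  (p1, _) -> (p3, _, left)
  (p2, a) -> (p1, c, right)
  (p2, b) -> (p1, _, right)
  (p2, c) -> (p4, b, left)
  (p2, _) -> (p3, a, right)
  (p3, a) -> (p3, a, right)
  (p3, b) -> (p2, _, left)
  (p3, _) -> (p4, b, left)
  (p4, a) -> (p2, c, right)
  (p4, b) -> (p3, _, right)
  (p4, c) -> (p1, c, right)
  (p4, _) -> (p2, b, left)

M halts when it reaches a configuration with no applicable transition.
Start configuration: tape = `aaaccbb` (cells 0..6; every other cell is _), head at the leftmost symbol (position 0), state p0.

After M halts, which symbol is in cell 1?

b

p0 | [a]aaccbb_   read a → write b, move right, go to p2
p2 | b[a]accbb_   read a → write c, move right, go to p1
p1 | bc[a]ccbb_   read a → write b, move left, go to p0
p0 | b[c]bccbb_   read c → write a, move right, go to p0
p0 | ba[b]ccbb_   read b → write b, move left, go to p0
p0 | b[a]bccbb_   read a → write b, move right, go to p2
p2 | bb[b]ccbb_   read b → write _, move right, go to p1
p1 | bb_[c]cbb_   read c → write b, move right, go to p1
p1 | bb_b[c]bb_   read c → write b, move right, go to p1
p1 | bb_bb[b]b_   read b → write _, move right, go to p2
p2 | bb_bb_[b]_   read b → write _, move right, go to p1
p1 | bb_bb__[_]   read _ → write _, move left, go to p3
p3 | bb_bb_[_]_   read _ → write b, move left, go to p4
p4 | bb_bb[_]b_   read _ → write b, move left, go to p2
p2 | bb_b[b]bb_   read b → write _, move right, go to p1
p1 | bb_b_[b]b_   read b → write _, move right, go to p2
p2 | bb_b__[b]_   read b → write _, move right, go to p1
p1 | bb_b___[_]   read _ → write _, move left, go to p3
p3 | bb_b__[_]_   read _ → write b, move left, go to p4
p4 | bb_b_[_]b_   read _ → write b, move left, go to p2
p2 | bb_b[_]bb_   read _ → write a, move right, go to p3
p3 | bb_ba[b]b_   read b → write _, move left, go to p2
p2 | bb_b[a]_b_   read a → write c, move right, go to p1
p1 | bb_bc[_]b_   read _ → write _, move left, go to p3
p3 | bb_b[c]_b_
Cell 1 holds b when M halts.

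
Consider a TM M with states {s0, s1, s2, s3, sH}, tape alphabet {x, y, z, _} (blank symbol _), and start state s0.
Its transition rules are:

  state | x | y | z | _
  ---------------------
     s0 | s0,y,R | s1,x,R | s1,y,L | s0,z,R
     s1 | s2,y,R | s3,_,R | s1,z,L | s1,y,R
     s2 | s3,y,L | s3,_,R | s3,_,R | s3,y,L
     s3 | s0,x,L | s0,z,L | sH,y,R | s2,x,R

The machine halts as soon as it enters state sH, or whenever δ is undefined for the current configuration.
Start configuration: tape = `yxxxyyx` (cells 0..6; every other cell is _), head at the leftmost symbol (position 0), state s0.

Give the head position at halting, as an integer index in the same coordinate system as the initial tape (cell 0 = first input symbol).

state=s0 head=0 tape=_[y]xxxyyx   (s0,y)→(s1,x,R)
state=s1 head=1 tape=_x[x]xxyyx   (s1,x)→(s2,y,R)
state=s2 head=2 tape=_xy[x]xyyx   (s2,x)→(s3,y,L)
state=s3 head=1 tape=_x[y]yxyyx   (s3,y)→(s0,z,L)
state=s0 head=0 tape=_[x]zyxyyx   (s0,x)→(s0,y,R)
state=s0 head=1 tape=_y[z]yxyyx   (s0,z)→(s1,y,L)
state=s1 head=0 tape=_[y]yyxyyx   (s1,y)→(s3,_,R)
state=s3 head=1 tape=__[y]yxyyx   (s3,y)→(s0,z,L)
state=s0 head=0 tape=_[_]zyxyyx   (s0,_)→(s0,z,R)
state=s0 head=1 tape=_z[z]yxyyx   (s0,z)→(s1,y,L)
state=s1 head=0 tape=_[z]yyxyyx   (s1,z)→(s1,z,L)
state=s1 head=-1 tape=[_]zyyxyyx   (s1,_)→(s1,y,R)
state=s1 head=0 tape=y[z]yyxyyx   (s1,z)→(s1,z,L)
state=s1 head=-1 tape=[y]zyyxyyx   (s1,y)→(s3,_,R)
state=s3 head=0 tape=_[z]yyxyyx   (s3,z)→(sH,y,R)
state=sH head=1 tape=_y[y]yxyyx
At halt the head is at cell 1.

1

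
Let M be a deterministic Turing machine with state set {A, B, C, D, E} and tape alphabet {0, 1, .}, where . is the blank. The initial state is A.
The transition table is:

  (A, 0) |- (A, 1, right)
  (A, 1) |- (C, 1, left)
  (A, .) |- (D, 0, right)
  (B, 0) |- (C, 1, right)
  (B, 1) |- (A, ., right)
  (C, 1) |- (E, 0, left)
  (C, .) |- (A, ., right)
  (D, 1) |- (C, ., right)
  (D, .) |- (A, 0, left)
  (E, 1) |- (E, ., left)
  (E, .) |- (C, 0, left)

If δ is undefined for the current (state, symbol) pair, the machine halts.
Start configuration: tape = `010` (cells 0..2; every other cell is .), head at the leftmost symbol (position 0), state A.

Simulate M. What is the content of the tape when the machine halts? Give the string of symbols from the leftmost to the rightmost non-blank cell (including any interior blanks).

10010

A | ...[0]10   read 0 → write 1, move right, go to A
A | ...1[1]0   read 1 → write 1, move left, go to C
C | ...[1]10   read 1 → write 0, move left, go to E
E | ..[.]010   read . → write 0, move left, go to C
C | .[.]0010   read . → write ., move right, go to A
A | ..[0]010   read 0 → write 1, move right, go to A
A | ..1[0]10   read 0 → write 1, move right, go to A
A | ..11[1]0   read 1 → write 1, move left, go to C
C | ..1[1]10   read 1 → write 0, move left, go to E
E | ..[1]010   read 1 → write ., move left, go to E
E | .[.].010   read . → write 0, move left, go to C
C | [.]0.010   read . → write ., move right, go to A
A | .[0].010   read 0 → write 1, move right, go to A
A | .1[.]010   read . → write 0, move right, go to D
D | .10[0]10
The non-blank tape span at halt is 10010.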